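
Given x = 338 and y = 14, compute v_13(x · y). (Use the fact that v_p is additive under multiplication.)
v_13(4732) = 2

v_p(x) = 2 (factor: 338 = 13^2 · 2); v_p(y) = 0 (factor: 14 = 13^0 · 14). Additivity: v_p(xy) = v_p(x) + v_p(y) = 2 + 0 = 2. (Direct check: xy = 4732 = 13^2 · (28).)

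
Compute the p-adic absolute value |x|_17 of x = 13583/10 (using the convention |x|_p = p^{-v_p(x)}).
|13583/10|_17 = 1/289

Step 1 — compute v_17(x) by factoring powers of 17 out of the numerator and denominator: v_17(13583/10) = 2. Step 2 — apply |x|_p = p^{-v_p(x)} = 17^{-2} = 1/289.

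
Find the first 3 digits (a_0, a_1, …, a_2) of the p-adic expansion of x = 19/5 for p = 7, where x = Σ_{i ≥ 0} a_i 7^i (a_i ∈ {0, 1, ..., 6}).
(a_0, …, a_2) = (1, 6, 2)

v_7(19/5) = 0 (numerator and denominator both coprime to 7), so x ∈ ℤ_7^×. Compute digits iteratively via a_i = x_i mod 7, x_{i+1} = (x_i − a_i)/7, with x_0 = x:
  x_0 = 19/5;  a_0 = 1;  x_1 = (x_0 − 1)/7 = 2/5
  x_1 = 2/5;  a_1 = 6;  x_2 = (x_1 − 6)/7 = -4/5
  x_2 = -4/5;  a_2 = 2;  x_3 = (x_2 − 2)/7 = -2/5
Digits: (1, 6, 2).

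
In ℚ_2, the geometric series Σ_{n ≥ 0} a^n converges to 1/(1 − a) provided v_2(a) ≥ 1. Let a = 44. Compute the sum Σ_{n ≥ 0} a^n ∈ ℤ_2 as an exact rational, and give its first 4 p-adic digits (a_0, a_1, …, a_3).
Σ a^n = 1/(1 − a) = -1/43;  first 4 digits = (1, 0, 1, 1)

v_2(a) = 2 ≥ 1, so the series converges in ℤ_2 to 1/(1 − a) = 1/(1 − 44) = -1/43. Expand this rational in ℤ_2: compute digits iteratively via d_i = x_i mod 2, x_{i+1} = (x_i − d_i)/2. The first 4 digits are (1, 0, 1, 1).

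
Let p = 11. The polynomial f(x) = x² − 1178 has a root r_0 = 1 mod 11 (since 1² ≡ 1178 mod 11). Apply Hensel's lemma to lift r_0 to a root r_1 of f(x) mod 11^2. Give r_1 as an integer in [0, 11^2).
r_1 = 45 (mod 121)

Hensel's recurrence: r_{i+1} = r_i − f(r_i)·(f′(r_i))^{-1} mod 11^{i+2}, with f′(x) = 2x. Iterate:
  r_0 = 1 (mod 11)
  r_1 = 45 (mod 121)
Final: r_1 = 45, and one checks f(r_1) ≡ 0 mod 11^2.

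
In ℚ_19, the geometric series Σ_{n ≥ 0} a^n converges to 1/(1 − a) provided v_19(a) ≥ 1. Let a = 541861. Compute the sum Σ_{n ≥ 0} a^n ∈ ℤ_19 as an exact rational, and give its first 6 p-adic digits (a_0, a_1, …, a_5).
Σ a^n = 1/(1 − a) = -1/541860;  first 6 digits = (1, 0, 0, 3, 4, 0)

v_19(a) = 3 ≥ 1, so the series converges in ℤ_19 to 1/(1 − a) = 1/(1 − 541861) = -1/541860. Expand this rational in ℤ_19: compute digits iteratively via d_i = x_i mod 19, x_{i+1} = (x_i − d_i)/19. The first 6 digits are (1, 0, 0, 3, 4, 0).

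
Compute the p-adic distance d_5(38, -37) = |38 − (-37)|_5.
d_5(38, -37) = 1/25

Step 1 — x − y = 38 − (-37) = 75. Step 2 — v_5(75) = 2 (factor: 75 = (5^2 · 3); the sign does not affect v_p). Step 3 — |x − y|_5 = 5^{-2} = 1/25.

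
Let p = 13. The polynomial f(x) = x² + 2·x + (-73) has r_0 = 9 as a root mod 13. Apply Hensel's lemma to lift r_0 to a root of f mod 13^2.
r_1 = 126 (mod 169)

Hensel: r_{i+1} = r_i − f(r_i)·(f′(r_i))^{-1} mod 13^{i+2}, f′(x) = 2x + 2. Iterate:
  r_0 = 9 (mod 13)
  r_1 = 126 (mod 169)
Final: r = 126 satisfies f(r) ≡ 0 mod 13^2.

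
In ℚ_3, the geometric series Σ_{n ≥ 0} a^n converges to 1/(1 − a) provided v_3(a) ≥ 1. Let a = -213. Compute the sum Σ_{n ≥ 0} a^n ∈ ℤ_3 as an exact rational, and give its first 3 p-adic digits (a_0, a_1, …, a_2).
Σ a^n = 1/(1 − a) = 1/214;  first 3 digits = (1, 1, 1)

v_3(a) = 1 ≥ 1, so the series converges in ℤ_3 to 1/(1 − a) = 1/(1 − (-213)) = 1/214. Expand this rational in ℤ_3: compute digits iteratively via d_i = x_i mod 3, x_{i+1} = (x_i − d_i)/3. The first 3 digits are (1, 1, 1).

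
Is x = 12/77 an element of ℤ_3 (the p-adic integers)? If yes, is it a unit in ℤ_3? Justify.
x ∈ ℤ_3 but not a unit; v_3(x) = 1 > 0

ℤ_3 = {x ∈ ℚ_3 : v_3(x) ≥ 0} and ℤ_3^× = {x ∈ ℤ_3 : v_3(x) = 0}. Here v_3(12/77) = v_3(num) − v_3(den) = 1; compare against these criteria.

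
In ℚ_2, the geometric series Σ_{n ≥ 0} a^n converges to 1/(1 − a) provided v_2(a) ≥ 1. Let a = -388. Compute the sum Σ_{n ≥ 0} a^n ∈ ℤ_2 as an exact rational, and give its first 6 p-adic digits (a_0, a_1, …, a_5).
Σ a^n = 1/(1 − a) = 1/389;  first 6 digits = (1, 0, 1, 1, 0, 0)

v_2(a) = 2 ≥ 1, so the series converges in ℤ_2 to 1/(1 − a) = 1/(1 − (-388)) = 1/389. Expand this rational in ℤ_2: compute digits iteratively via d_i = x_i mod 2, x_{i+1} = (x_i − d_i)/2. The first 6 digits are (1, 0, 1, 1, 0, 0).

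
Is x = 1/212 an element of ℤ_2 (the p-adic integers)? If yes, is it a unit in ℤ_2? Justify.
x ∉ ℤ_2 (v_2(x) = -2 < 0)

ℤ_2 = {x ∈ ℚ_2 : v_2(x) ≥ 0} and ℤ_2^× = {x ∈ ℤ_2 : v_2(x) = 0}. Here v_2(1/212) = v_2(num) − v_2(den) = -2; compare against these criteria.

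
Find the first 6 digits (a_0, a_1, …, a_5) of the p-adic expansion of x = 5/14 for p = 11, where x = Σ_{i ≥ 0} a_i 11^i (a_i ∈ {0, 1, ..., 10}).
(a_0, …, a_5) = (9, 0, 7, 8, 0, 7)

v_11(5/14) = 0 (numerator and denominator both coprime to 11), so x ∈ ℤ_11^×. Compute digits iteratively via a_i = x_i mod 11, x_{i+1} = (x_i − a_i)/11, with x_0 = x:
  x_0 = 5/14;  a_0 = 9;  x_1 = (x_0 − 9)/11 = -11/14
  x_1 = -11/14;  a_1 = 0;  x_2 = (x_1 − 0)/11 = -1/14
  x_2 = -1/14;  a_2 = 7;  x_3 = (x_2 − 7)/11 = -9/14
  x_3 = -9/14;  a_3 = 8;  x_4 = (x_3 − 8)/11 = -11/14
  x_4 = -11/14;  a_4 = 0;  x_5 = (x_4 − 0)/11 = -1/14
  x_5 = -1/14;  a_5 = 7;  x_6 = (x_5 − 7)/11 = -9/14
Digits: (9, 0, 7, 8, 0, 7).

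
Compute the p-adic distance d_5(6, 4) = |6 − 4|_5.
d_5(6, 4) = 1

Step 1 — x − y = 6 − 4 = 2. Step 2 — v_5(2) = 0 (factor: 2 = (5^0 · 2); the sign does not affect v_p). Step 3 — |x − y|_5 = 5^{0} = 1.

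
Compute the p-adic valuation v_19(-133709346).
v_19(-133709346) = 5

v_19(n) is the largest exponent k such that 19^k divides n. Factor out: -133709346 = -19^5 · 54. (Sign doesn't affect v_p.) So v_19(-133709346) = 5.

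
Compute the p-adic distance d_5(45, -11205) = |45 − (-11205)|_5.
d_5(45, -11205) = 1/625

Step 1 — x − y = 45 − (-11205) = 11250. Step 2 — v_5(11250) = 4 (factor: 11250 = (5^4 · 18); the sign does not affect v_p). Step 3 — |x − y|_5 = 5^{-4} = 1/625.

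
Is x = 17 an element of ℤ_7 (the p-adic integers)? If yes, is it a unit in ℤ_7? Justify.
x ∈ ℤ_7^× (unit); v_7(x) = 0

ℤ_7 = {x ∈ ℚ_7 : v_7(x) ≥ 0} and ℤ_7^× = {x ∈ ℤ_7 : v_7(x) = 0}. Here v_7(17) = v_7(num) − v_7(den) = 0; compare against these criteria.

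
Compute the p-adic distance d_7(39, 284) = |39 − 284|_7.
d_7(39, 284) = 1/49

Step 1 — x − y = 39 − 284 = -245. Step 2 — v_7(-245) = 2 (factor: -245 = −(7^2 · 5); the sign does not affect v_p). Step 3 — |x − y|_7 = 7^{-2} = 1/49.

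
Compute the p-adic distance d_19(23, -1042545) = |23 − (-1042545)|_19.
d_19(23, -1042545) = 1/130321

Step 1 — x − y = 23 − (-1042545) = 1042568. Step 2 — v_19(1042568) = 4 (factor: 1042568 = (19^4 · 8); the sign does not affect v_p). Step 3 — |x − y|_19 = 19^{-4} = 1/130321.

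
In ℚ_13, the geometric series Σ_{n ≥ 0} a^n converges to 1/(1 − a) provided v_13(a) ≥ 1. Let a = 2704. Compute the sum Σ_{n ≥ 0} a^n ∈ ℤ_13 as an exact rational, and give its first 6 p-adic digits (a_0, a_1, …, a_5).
Σ a^n = 1/(1 − a) = -1/2703;  first 6 digits = (1, 0, 3, 1, 9, 6)

v_13(a) = 2 ≥ 1, so the series converges in ℤ_13 to 1/(1 − a) = 1/(1 − 2704) = -1/2703. Expand this rational in ℤ_13: compute digits iteratively via d_i = x_i mod 13, x_{i+1} = (x_i − d_i)/13. The first 6 digits are (1, 0, 3, 1, 9, 6).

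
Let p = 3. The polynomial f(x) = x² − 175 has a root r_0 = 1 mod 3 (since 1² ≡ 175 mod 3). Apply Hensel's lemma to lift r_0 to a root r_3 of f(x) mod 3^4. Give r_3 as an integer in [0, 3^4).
r_3 = 16 (mod 81)

Hensel's recurrence: r_{i+1} = r_i − f(r_i)·(f′(r_i))^{-1} mod 3^{i+2}, with f′(x) = 2x. Iterate:
  r_0 = 1 (mod 3)
  r_1 = 7 (mod 9)
  r_2 = 16 (mod 27)
  r_3 = 16 (mod 81)
Final: r_3 = 16, and one checks f(r_3) ≡ 0 mod 3^4.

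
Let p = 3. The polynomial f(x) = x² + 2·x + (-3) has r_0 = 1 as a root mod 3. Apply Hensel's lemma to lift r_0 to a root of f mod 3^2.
r_1 = 1 (mod 9)

Hensel: r_{i+1} = r_i − f(r_i)·(f′(r_i))^{-1} mod 3^{i+2}, f′(x) = 2x + 2. Iterate:
  r_0 = 1 (mod 3)
  r_1 = 1 (mod 9)
Final: r = 1 satisfies f(r) ≡ 0 mod 3^2.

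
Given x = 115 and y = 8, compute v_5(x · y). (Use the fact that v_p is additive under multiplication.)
v_5(920) = 1

v_p(x) = 1 (factor: 115 = 5^1 · 23); v_p(y) = 0 (factor: 8 = 5^0 · 8). Additivity: v_p(xy) = v_p(x) + v_p(y) = 1 + 0 = 1. (Direct check: xy = 920 = 5^1 · (184).)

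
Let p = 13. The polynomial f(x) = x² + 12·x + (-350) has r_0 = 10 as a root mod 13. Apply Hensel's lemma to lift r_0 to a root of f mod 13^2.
r_1 = 88 (mod 169)

Hensel: r_{i+1} = r_i − f(r_i)·(f′(r_i))^{-1} mod 13^{i+2}, f′(x) = 2x + 12. Iterate:
  r_0 = 10 (mod 13)
  r_1 = 88 (mod 169)
Final: r = 88 satisfies f(r) ≡ 0 mod 13^2.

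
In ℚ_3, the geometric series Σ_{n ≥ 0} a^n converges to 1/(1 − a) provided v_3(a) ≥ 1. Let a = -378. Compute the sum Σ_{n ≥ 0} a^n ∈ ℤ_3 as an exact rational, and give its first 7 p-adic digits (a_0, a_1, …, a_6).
Σ a^n = 1/(1 − a) = 1/379;  first 7 digits = (1, 0, 0, 1, 1, 1, 0)

v_3(a) = 3 ≥ 1, so the series converges in ℤ_3 to 1/(1 − a) = 1/(1 − (-378)) = 1/379. Expand this rational in ℤ_3: compute digits iteratively via d_i = x_i mod 3, x_{i+1} = (x_i − d_i)/3. The first 7 digits are (1, 0, 0, 1, 1, 1, 0).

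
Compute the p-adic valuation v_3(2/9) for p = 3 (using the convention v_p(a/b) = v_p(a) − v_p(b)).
v_3(2/9) = -2

Factor powers of 3 from the numerator and denominator of the reduced fraction: 2 = 3^0 · 2 and 9 = 3^2 · 1. Apply v_p(a/b) = v_p(a) − v_p(b): v_3(2/9) = 0 − 2 = -2.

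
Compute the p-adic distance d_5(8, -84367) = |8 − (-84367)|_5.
d_5(8, -84367) = 1/3125

Step 1 — x − y = 8 − (-84367) = 84375. Step 2 — v_5(84375) = 5 (factor: 84375 = (5^5 · 27); the sign does not affect v_p). Step 3 — |x − y|_5 = 5^{-5} = 1/3125.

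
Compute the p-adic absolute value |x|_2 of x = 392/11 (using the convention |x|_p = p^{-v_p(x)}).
|392/11|_2 = 1/8

Step 1 — compute v_2(x) by factoring powers of 2 out of the numerator and denominator: v_2(392/11) = 3. Step 2 — apply |x|_p = p^{-v_p(x)} = 2^{-3} = 1/8.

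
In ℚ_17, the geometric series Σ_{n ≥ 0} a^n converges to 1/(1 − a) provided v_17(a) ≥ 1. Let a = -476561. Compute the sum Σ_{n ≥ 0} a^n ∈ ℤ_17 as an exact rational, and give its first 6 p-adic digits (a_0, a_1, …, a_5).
Σ a^n = 1/(1 − a) = 1/476562;  first 6 digits = (1, 0, 0, 5, 11, 16)

v_17(a) = 3 ≥ 1, so the series converges in ℤ_17 to 1/(1 − a) = 1/(1 − (-476561)) = 1/476562. Expand this rational in ℤ_17: compute digits iteratively via d_i = x_i mod 17, x_{i+1} = (x_i − d_i)/17. The first 6 digits are (1, 0, 0, 5, 11, 16).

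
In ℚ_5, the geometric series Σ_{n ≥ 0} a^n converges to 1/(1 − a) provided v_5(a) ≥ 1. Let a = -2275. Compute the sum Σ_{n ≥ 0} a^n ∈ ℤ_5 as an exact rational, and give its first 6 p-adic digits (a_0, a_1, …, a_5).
Σ a^n = 1/(1 − a) = 1/2276;  first 6 digits = (1, 0, 4, 1, 2, 0)

v_5(a) = 2 ≥ 1, so the series converges in ℤ_5 to 1/(1 − a) = 1/(1 − (-2275)) = 1/2276. Expand this rational in ℤ_5: compute digits iteratively via d_i = x_i mod 5, x_{i+1} = (x_i − d_i)/5. The first 6 digits are (1, 0, 4, 1, 2, 0).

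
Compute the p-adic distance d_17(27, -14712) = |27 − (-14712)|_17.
d_17(27, -14712) = 1/4913

Step 1 — x − y = 27 − (-14712) = 14739. Step 2 — v_17(14739) = 3 (factor: 14739 = (17^3 · 3); the sign does not affect v_p). Step 3 — |x − y|_17 = 17^{-3} = 1/4913.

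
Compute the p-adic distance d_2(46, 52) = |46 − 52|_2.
d_2(46, 52) = 1/2

Step 1 — x − y = 46 − 52 = -6. Step 2 — v_2(-6) = 1 (factor: -6 = −(2^1 · 3); the sign does not affect v_p). Step 3 — |x − y|_2 = 2^{-1} = 1/2.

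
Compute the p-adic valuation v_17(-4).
v_17(-4) = 0

v_17(n) is the largest exponent k such that 17^k divides n. Factor out: -4 = -17^0 · 4. (Sign doesn't affect v_p.) So v_17(-4) = 0.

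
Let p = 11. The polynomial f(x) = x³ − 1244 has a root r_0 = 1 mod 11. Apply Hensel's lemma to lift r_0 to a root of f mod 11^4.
r_3 = 3400 (mod 14641)

Hensel: r_{i+1} = r_i − f(r_i)/f′(r_i) mod 11^{i+2}, where f′(x) = 3x². Iterate:
  r_0 = 1 (mod 11)
  r_1 = 12 (mod 121)
  r_2 = 738 (mod 1331)
  r_3 = 3400 (mod 14641)
Final: r = 3400 with f(r) ≡ 0 mod 11^4.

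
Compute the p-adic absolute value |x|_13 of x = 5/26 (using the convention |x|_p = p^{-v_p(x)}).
|5/26|_13 = 13

Step 1 — compute v_13(x) by factoring powers of 13 out of the numerator and denominator: v_13(5/26) = -1. Step 2 — apply |x|_p = p^{-v_p(x)} = 13^{1} = 13.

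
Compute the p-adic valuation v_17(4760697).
v_17(4760697) = 4

v_17(n) is the largest exponent k such that 17^k divides n. Factor out: 4760697 = 17^4 · 57. (Sign doesn't affect v_p.) So v_17(4760697) = 4.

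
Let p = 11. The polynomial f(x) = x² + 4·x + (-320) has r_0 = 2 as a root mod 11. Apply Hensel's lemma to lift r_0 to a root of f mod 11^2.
r_1 = 101 (mod 121)

Hensel: r_{i+1} = r_i − f(r_i)·(f′(r_i))^{-1} mod 11^{i+2}, f′(x) = 2x + 4. Iterate:
  r_0 = 2 (mod 11)
  r_1 = 101 (mod 121)
Final: r = 101 satisfies f(r) ≡ 0 mod 11^2.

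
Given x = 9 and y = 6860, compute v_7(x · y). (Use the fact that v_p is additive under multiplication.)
v_7(61740) = 3

v_p(x) = 0 (factor: 9 = 7^0 · 9); v_p(y) = 3 (factor: 6860 = 7^3 · 20). Additivity: v_p(xy) = v_p(x) + v_p(y) = 0 + 3 = 3. (Direct check: xy = 61740 = 7^3 · (180).)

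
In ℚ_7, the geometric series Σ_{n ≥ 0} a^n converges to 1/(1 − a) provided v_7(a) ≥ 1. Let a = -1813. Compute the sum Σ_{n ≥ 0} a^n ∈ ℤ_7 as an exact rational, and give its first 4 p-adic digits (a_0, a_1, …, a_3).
Σ a^n = 1/(1 − a) = 1/1814;  first 4 digits = (1, 0, 5, 1)

v_7(a) = 2 ≥ 1, so the series converges in ℤ_7 to 1/(1 − a) = 1/(1 − (-1813)) = 1/1814. Expand this rational in ℤ_7: compute digits iteratively via d_i = x_i mod 7, x_{i+1} = (x_i − d_i)/7. The first 4 digits are (1, 0, 5, 1).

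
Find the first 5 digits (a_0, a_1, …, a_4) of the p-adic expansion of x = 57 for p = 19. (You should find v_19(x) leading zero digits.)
(a_0, …, a_4) = (0, 3, 0, 0, 0)

v_19(57) = 1, so a_0 = ... = a_0 = 0. Factor out: x = 19^1 · u with u = 3 a unit in ℤ_19. Expand u iteratively via a_{v+i} = u_i mod 19, u_{i+1} = (u_i − a_{v+i})/19:
  u_0 = 3;  a_1 = 3;  u_1 = (u_0 − 3)/19 = 0
  u_1 = 0;  a_2 = 0;  u_2 = (u_1 − 0)/19 = 0
  u_2 = 0;  a_3 = 0;  u_3 = (u_2 − 0)/19 = 0
  u_3 = 0;  a_4 = 0;  u_4 = (u_3 − 0)/19 = 0
Digits: (0, 3, 0, 0, 0).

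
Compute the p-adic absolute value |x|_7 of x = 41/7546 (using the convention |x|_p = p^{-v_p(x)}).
|41/7546|_7 = 343

Step 1 — compute v_7(x) by factoring powers of 7 out of the numerator and denominator: v_7(41/7546) = -3. Step 2 — apply |x|_p = p^{-v_p(x)} = 7^{3} = 343.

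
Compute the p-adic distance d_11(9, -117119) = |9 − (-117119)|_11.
d_11(9, -117119) = 1/14641

Step 1 — x − y = 9 − (-117119) = 117128. Step 2 — v_11(117128) = 4 (factor: 117128 = (11^4 · 8); the sign does not affect v_p). Step 3 — |x − y|_11 = 11^{-4} = 1/14641.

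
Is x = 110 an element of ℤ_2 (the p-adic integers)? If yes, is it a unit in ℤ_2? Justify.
x ∈ ℤ_2 but not a unit; v_2(x) = 1 > 0

ℤ_2 = {x ∈ ℚ_2 : v_2(x) ≥ 0} and ℤ_2^× = {x ∈ ℤ_2 : v_2(x) = 0}. Here v_2(110) = v_2(num) − v_2(den) = 1; compare against these criteria.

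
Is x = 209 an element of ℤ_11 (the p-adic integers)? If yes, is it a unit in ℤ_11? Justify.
x ∈ ℤ_11 but not a unit; v_11(x) = 1 > 0

ℤ_11 = {x ∈ ℚ_11 : v_11(x) ≥ 0} and ℤ_11^× = {x ∈ ℤ_11 : v_11(x) = 0}. Here v_11(209) = v_11(num) − v_11(den) = 1; compare against these criteria.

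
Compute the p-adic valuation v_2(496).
v_2(496) = 4

v_2(n) is the largest exponent k such that 2^k divides n. Factor out: 496 = 2^4 · 31. (Sign doesn't affect v_p.) So v_2(496) = 4.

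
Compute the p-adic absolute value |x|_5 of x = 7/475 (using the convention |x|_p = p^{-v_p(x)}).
|7/475|_5 = 25

Step 1 — compute v_5(x) by factoring powers of 5 out of the numerator and denominator: v_5(7/475) = -2. Step 2 — apply |x|_p = p^{-v_p(x)} = 5^{2} = 25.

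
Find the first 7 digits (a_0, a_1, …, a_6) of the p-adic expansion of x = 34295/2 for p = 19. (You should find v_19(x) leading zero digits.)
(a_0, …, a_6) = (0, 0, 0, 12, 9, 9, 9)

v_19(34295/2) = 3, so a_0 = ... = a_2 = 0. Factor out: x = 19^3 · u with u = 5/2 a unit in ℤ_19. Expand u iteratively via a_{v+i} = u_i mod 19, u_{i+1} = (u_i − a_{v+i})/19:
  u_0 = 5/2;  a_3 = 12;  u_1 = (u_0 − 12)/19 = -1/2
  u_1 = -1/2;  a_4 = 9;  u_2 = (u_1 − 9)/19 = -1/2
  u_2 = -1/2;  a_5 = 9;  u_3 = (u_2 − 9)/19 = -1/2
  u_3 = -1/2;  a_6 = 9;  u_4 = (u_3 − 9)/19 = -1/2
Digits: (0, 0, 0, 12, 9, 9, 9).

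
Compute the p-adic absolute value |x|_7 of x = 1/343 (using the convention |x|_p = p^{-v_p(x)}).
|1/343|_7 = 343

Step 1 — compute v_7(x) by factoring powers of 7 out of the numerator and denominator: v_7(1/343) = -3. Step 2 — apply |x|_p = p^{-v_p(x)} = 7^{3} = 343.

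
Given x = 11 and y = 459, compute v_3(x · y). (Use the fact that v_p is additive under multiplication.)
v_3(5049) = 3

v_p(x) = 0 (factor: 11 = 3^0 · 11); v_p(y) = 3 (factor: 459 = 3^3 · 17). Additivity: v_p(xy) = v_p(x) + v_p(y) = 0 + 3 = 3. (Direct check: xy = 5049 = 3^3 · (187).)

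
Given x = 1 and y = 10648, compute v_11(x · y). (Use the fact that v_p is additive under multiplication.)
v_11(10648) = 3

v_p(x) = 0 (factor: 1 = 11^0 · 1); v_p(y) = 3 (factor: 10648 = 11^3 · 8). Additivity: v_p(xy) = v_p(x) + v_p(y) = 0 + 3 = 3. (Direct check: xy = 10648 = 11^3 · (8).)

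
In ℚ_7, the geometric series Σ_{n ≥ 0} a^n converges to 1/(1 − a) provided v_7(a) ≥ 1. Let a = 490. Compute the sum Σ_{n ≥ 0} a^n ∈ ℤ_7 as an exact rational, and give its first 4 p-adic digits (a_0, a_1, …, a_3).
Σ a^n = 1/(1 − a) = -1/489;  first 4 digits = (1, 0, 3, 1)

v_7(a) = 2 ≥ 1, so the series converges in ℤ_7 to 1/(1 − a) = 1/(1 − 490) = -1/489. Expand this rational in ℤ_7: compute digits iteratively via d_i = x_i mod 7, x_{i+1} = (x_i − d_i)/7. The first 4 digits are (1, 0, 3, 1).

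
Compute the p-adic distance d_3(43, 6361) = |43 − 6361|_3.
d_3(43, 6361) = 1/243

Step 1 — x − y = 43 − 6361 = -6318. Step 2 — v_3(-6318) = 5 (factor: -6318 = −(3^5 · 26); the sign does not affect v_p). Step 3 — |x − y|_3 = 3^{-5} = 1/243.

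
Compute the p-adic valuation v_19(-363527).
v_19(-363527) = 3

v_19(n) is the largest exponent k such that 19^k divides n. Factor out: -363527 = -19^3 · 53. (Sign doesn't affect v_p.) So v_19(-363527) = 3.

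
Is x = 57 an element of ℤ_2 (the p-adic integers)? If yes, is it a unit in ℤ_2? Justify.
x ∈ ℤ_2^× (unit); v_2(x) = 0

ℤ_2 = {x ∈ ℚ_2 : v_2(x) ≥ 0} and ℤ_2^× = {x ∈ ℤ_2 : v_2(x) = 0}. Here v_2(57) = v_2(num) − v_2(den) = 0; compare against these criteria.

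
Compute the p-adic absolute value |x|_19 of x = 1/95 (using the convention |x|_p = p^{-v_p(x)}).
|1/95|_19 = 19

Step 1 — compute v_19(x) by factoring powers of 19 out of the numerator and denominator: v_19(1/95) = -1. Step 2 — apply |x|_p = p^{-v_p(x)} = 19^{1} = 19.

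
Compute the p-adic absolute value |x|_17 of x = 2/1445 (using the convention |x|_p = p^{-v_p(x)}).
|2/1445|_17 = 289

Step 1 — compute v_17(x) by factoring powers of 17 out of the numerator and denominator: v_17(2/1445) = -2. Step 2 — apply |x|_p = p^{-v_p(x)} = 17^{2} = 289.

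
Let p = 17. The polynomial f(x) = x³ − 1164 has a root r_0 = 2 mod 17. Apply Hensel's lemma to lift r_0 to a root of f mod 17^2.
r_1 = 2 (mod 289)

Hensel: r_{i+1} = r_i − f(r_i)/f′(r_i) mod 17^{i+2}, where f′(x) = 3x². Iterate:
  r_0 = 2 (mod 17)
  r_1 = 2 (mod 289)
Final: r = 2 with f(r) ≡ 0 mod 17^2.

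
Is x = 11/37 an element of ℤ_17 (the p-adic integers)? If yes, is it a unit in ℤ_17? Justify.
x ∈ ℤ_17^× (unit); v_17(x) = 0

ℤ_17 = {x ∈ ℚ_17 : v_17(x) ≥ 0} and ℤ_17^× = {x ∈ ℤ_17 : v_17(x) = 0}. Here v_17(11/37) = v_17(num) − v_17(den) = 0; compare against these criteria.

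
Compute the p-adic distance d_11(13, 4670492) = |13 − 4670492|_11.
d_11(13, 4670492) = 1/161051

Step 1 — x − y = 13 − 4670492 = -4670479. Step 2 — v_11(-4670479) = 5 (factor: -4670479 = −(11^5 · 29); the sign does not affect v_p). Step 3 — |x − y|_11 = 11^{-5} = 1/161051.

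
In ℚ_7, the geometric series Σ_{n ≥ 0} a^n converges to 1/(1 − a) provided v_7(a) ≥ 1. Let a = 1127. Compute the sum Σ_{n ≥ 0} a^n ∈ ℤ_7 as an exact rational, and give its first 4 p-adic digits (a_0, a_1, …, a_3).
Σ a^n = 1/(1 − a) = -1/1126;  first 4 digits = (1, 0, 2, 3)

v_7(a) = 2 ≥ 1, so the series converges in ℤ_7 to 1/(1 − a) = 1/(1 − 1127) = -1/1126. Expand this rational in ℤ_7: compute digits iteratively via d_i = x_i mod 7, x_{i+1} = (x_i − d_i)/7. The first 4 digits are (1, 0, 2, 3).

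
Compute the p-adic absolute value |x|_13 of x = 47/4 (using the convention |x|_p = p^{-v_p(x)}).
|47/4|_13 = 1

Step 1 — compute v_13(x) by factoring powers of 13 out of the numerator and denominator: v_13(47/4) = 0. Step 2 — apply |x|_p = p^{-v_p(x)} = 13^{0} = 1.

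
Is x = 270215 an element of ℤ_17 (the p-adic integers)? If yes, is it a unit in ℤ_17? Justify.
x ∈ ℤ_17 but not a unit; v_17(x) = 3 > 0

ℤ_17 = {x ∈ ℚ_17 : v_17(x) ≥ 0} and ℤ_17^× = {x ∈ ℤ_17 : v_17(x) = 0}. Here v_17(270215) = v_17(num) − v_17(den) = 3; compare against these criteria.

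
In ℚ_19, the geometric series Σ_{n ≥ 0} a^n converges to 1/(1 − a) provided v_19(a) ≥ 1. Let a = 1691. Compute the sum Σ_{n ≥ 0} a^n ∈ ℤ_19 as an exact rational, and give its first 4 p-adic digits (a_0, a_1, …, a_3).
Σ a^n = 1/(1 − a) = -1/1690;  first 4 digits = (1, 13, 2, 11)

v_19(a) = 1 ≥ 1, so the series converges in ℤ_19 to 1/(1 − a) = 1/(1 − 1691) = -1/1690. Expand this rational in ℤ_19: compute digits iteratively via d_i = x_i mod 19, x_{i+1} = (x_i − d_i)/19. The first 4 digits are (1, 13, 2, 11).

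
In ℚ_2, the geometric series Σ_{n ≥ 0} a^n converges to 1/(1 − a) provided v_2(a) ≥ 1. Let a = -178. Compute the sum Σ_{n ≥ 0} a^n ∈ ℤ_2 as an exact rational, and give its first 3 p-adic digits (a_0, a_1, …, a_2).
Σ a^n = 1/(1 − a) = 1/179;  first 3 digits = (1, 1, 0)

v_2(a) = 1 ≥ 1, so the series converges in ℤ_2 to 1/(1 − a) = 1/(1 − (-178)) = 1/179. Expand this rational in ℤ_2: compute digits iteratively via d_i = x_i mod 2, x_{i+1} = (x_i − d_i)/2. The first 3 digits are (1, 1, 0).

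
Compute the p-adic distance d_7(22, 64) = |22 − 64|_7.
d_7(22, 64) = 1/7

Step 1 — x − y = 22 − 64 = -42. Step 2 — v_7(-42) = 1 (factor: -42 = −(7^1 · 6); the sign does not affect v_p). Step 3 — |x − y|_7 = 7^{-1} = 1/7.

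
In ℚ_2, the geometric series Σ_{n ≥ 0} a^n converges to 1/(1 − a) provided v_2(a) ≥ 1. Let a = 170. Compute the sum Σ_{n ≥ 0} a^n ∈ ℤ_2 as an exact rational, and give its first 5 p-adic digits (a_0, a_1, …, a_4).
Σ a^n = 1/(1 − a) = -1/169;  first 5 digits = (1, 1, 1, 0, 0)

v_2(a) = 1 ≥ 1, so the series converges in ℤ_2 to 1/(1 − a) = 1/(1 − 170) = -1/169. Expand this rational in ℤ_2: compute digits iteratively via d_i = x_i mod 2, x_{i+1} = (x_i − d_i)/2. The first 5 digits are (1, 1, 1, 0, 0).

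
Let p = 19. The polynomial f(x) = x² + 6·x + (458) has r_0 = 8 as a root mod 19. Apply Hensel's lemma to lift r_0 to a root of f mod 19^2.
r_1 = 179 (mod 361)

Hensel: r_{i+1} = r_i − f(r_i)·(f′(r_i))^{-1} mod 19^{i+2}, f′(x) = 2x + 6. Iterate:
  r_0 = 8 (mod 19)
  r_1 = 179 (mod 361)
Final: r = 179 satisfies f(r) ≡ 0 mod 19^2.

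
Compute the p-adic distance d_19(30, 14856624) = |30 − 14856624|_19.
d_19(30, 14856624) = 1/2476099

Step 1 — x − y = 30 − 14856624 = -14856594. Step 2 — v_19(-14856594) = 5 (factor: -14856594 = −(19^5 · 6); the sign does not affect v_p). Step 3 — |x − y|_19 = 19^{-5} = 1/2476099.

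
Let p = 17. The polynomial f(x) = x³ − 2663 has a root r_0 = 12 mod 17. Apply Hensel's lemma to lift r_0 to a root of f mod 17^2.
r_1 = 63 (mod 289)

Hensel: r_{i+1} = r_i − f(r_i)/f′(r_i) mod 17^{i+2}, where f′(x) = 3x². Iterate:
  r_0 = 12 (mod 17)
  r_1 = 63 (mod 289)
Final: r = 63 with f(r) ≡ 0 mod 17^2.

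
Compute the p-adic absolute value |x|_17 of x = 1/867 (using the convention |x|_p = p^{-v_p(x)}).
|1/867|_17 = 289

Step 1 — compute v_17(x) by factoring powers of 17 out of the numerator and denominator: v_17(1/867) = -2. Step 2 — apply |x|_p = p^{-v_p(x)} = 17^{2} = 289.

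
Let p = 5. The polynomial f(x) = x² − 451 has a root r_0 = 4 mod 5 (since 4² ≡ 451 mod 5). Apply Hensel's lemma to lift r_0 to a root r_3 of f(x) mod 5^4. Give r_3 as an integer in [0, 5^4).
r_3 = 399 (mod 625)

Hensel's recurrence: r_{i+1} = r_i − f(r_i)·(f′(r_i))^{-1} mod 5^{i+2}, with f′(x) = 2x. Iterate:
  r_0 = 4 (mod 5)
  r_1 = 24 (mod 25)
  r_2 = 24 (mod 125)
  r_3 = 399 (mod 625)
Final: r_3 = 399, and one checks f(r_3) ≡ 0 mod 5^4.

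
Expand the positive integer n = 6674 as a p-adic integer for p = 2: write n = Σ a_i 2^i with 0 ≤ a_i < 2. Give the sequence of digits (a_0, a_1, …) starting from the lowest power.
(a_0, a_1, …) = (0, 1, 0, 0, 1, 0, 0, 0, 0, 1, 0, 1, 1)

Repeated division by 2 gives the digits low-to-high: 6674 = 1·2^1 + 1·2^4 + 1·2^9 + 1·2^11 + 1·2^12. Digit sequence: (0, 1, 0, 0, 1, 0, 0, 0, 0, 1, 0, 1, 1).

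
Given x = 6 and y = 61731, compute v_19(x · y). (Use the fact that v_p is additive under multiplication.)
v_19(370386) = 3

v_p(x) = 0 (factor: 6 = 19^0 · 6); v_p(y) = 3 (factor: 61731 = 19^3 · 9). Additivity: v_p(xy) = v_p(x) + v_p(y) = 0 + 3 = 3. (Direct check: xy = 370386 = 19^3 · (54).)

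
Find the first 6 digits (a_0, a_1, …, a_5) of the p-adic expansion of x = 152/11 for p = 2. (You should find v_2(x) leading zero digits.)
(a_0, …, a_5) = (0, 0, 0, 1, 0, 0)

v_2(152/11) = 3, so a_0 = ... = a_2 = 0. Factor out: x = 2^3 · u with u = 19/11 a unit in ℤ_2. Expand u iteratively via a_{v+i} = u_i mod 2, u_{i+1} = (u_i − a_{v+i})/2:
  u_0 = 19/11;  a_3 = 1;  u_1 = (u_0 − 1)/2 = 4/11
  u_1 = 4/11;  a_4 = 0;  u_2 = (u_1 − 0)/2 = 2/11
  u_2 = 2/11;  a_5 = 0;  u_3 = (u_2 − 0)/2 = 1/11
Digits: (0, 0, 0, 1, 0, 0).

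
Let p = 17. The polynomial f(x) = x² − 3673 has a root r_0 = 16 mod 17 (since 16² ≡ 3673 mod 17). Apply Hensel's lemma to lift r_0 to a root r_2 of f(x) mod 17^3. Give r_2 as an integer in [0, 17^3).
r_2 = 3365 (mod 4913)

Hensel's recurrence: r_{i+1} = r_i − f(r_i)·(f′(r_i))^{-1} mod 17^{i+2}, with f′(x) = 2x. Iterate:
  r_0 = 16 (mod 17)
  r_1 = 186 (mod 289)
  r_2 = 3365 (mod 4913)
Final: r_2 = 3365, and one checks f(r_2) ≡ 0 mod 17^3.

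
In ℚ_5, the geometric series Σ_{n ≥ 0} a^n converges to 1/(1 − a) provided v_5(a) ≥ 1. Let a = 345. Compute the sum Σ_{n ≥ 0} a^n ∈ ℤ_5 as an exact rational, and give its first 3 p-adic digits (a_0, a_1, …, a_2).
Σ a^n = 1/(1 − a) = -1/344;  first 3 digits = (1, 4, 4)

v_5(a) = 1 ≥ 1, so the series converges in ℤ_5 to 1/(1 − a) = 1/(1 − 345) = -1/344. Expand this rational in ℤ_5: compute digits iteratively via d_i = x_i mod 5, x_{i+1} = (x_i − d_i)/5. The first 3 digits are (1, 4, 4).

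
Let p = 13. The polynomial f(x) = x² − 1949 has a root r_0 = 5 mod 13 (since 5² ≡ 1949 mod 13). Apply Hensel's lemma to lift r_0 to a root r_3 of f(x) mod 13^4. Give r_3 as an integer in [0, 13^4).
r_3 = 17165 (mod 28561)

Hensel's recurrence: r_{i+1} = r_i − f(r_i)·(f′(r_i))^{-1} mod 13^{i+2}, with f′(x) = 2x. Iterate:
  r_0 = 5 (mod 13)
  r_1 = 96 (mod 169)
  r_2 = 1786 (mod 2197)
  r_3 = 17165 (mod 28561)
Final: r_3 = 17165, and one checks f(r_3) ≡ 0 mod 13^4.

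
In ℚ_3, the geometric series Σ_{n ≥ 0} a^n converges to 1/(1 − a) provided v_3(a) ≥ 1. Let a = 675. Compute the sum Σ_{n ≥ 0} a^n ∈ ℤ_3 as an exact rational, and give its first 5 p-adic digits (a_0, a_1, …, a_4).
Σ a^n = 1/(1 − a) = -1/674;  first 5 digits = (1, 0, 0, 1, 2)

v_3(a) = 3 ≥ 1, so the series converges in ℤ_3 to 1/(1 − a) = 1/(1 − 675) = -1/674. Expand this rational in ℤ_3: compute digits iteratively via d_i = x_i mod 3, x_{i+1} = (x_i − d_i)/3. The first 5 digits are (1, 0, 0, 1, 2).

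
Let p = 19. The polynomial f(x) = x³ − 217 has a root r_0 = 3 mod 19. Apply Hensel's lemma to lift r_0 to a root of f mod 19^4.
r_3 = 118886 (mod 130321)

Hensel: r_{i+1} = r_i − f(r_i)/f′(r_i) mod 19^{i+2}, where f′(x) = 3x². Iterate:
  r_0 = 3 (mod 19)
  r_1 = 117 (mod 361)
  r_2 = 2283 (mod 6859)
  r_3 = 118886 (mod 130321)
Final: r = 118886 with f(r) ≡ 0 mod 19^4.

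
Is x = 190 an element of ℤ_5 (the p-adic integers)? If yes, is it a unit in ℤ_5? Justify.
x ∈ ℤ_5 but not a unit; v_5(x) = 1 > 0

ℤ_5 = {x ∈ ℚ_5 : v_5(x) ≥ 0} and ℤ_5^× = {x ∈ ℤ_5 : v_5(x) = 0}. Here v_5(190) = v_5(num) − v_5(den) = 1; compare against these criteria.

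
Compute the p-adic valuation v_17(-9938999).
v_17(-9938999) = 5

v_17(n) is the largest exponent k such that 17^k divides n. Factor out: -9938999 = -17^5 · 7. (Sign doesn't affect v_p.) So v_17(-9938999) = 5.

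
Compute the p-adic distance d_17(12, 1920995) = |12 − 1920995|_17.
d_17(12, 1920995) = 1/83521

Step 1 — x − y = 12 − 1920995 = -1920983. Step 2 — v_17(-1920983) = 4 (factor: -1920983 = −(17^4 · 23); the sign does not affect v_p). Step 3 — |x − y|_17 = 17^{-4} = 1/83521.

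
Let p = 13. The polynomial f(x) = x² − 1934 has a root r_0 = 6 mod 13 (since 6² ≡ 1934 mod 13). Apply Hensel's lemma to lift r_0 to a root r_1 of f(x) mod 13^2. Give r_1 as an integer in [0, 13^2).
r_1 = 136 (mod 169)

Hensel's recurrence: r_{i+1} = r_i − f(r_i)·(f′(r_i))^{-1} mod 13^{i+2}, with f′(x) = 2x. Iterate:
  r_0 = 6 (mod 13)
  r_1 = 136 (mod 169)
Final: r_1 = 136, and one checks f(r_1) ≡ 0 mod 13^2.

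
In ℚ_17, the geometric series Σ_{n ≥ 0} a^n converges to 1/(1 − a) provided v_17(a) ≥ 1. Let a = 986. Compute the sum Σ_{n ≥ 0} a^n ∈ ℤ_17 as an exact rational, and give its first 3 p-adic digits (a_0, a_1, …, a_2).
Σ a^n = 1/(1 − a) = -1/985;  first 3 digits = (1, 7, 1)

v_17(a) = 1 ≥ 1, so the series converges in ℤ_17 to 1/(1 − a) = 1/(1 − 986) = -1/985. Expand this rational in ℤ_17: compute digits iteratively via d_i = x_i mod 17, x_{i+1} = (x_i − d_i)/17. The first 3 digits are (1, 7, 1).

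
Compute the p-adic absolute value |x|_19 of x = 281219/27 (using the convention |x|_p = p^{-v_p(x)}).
|281219/27|_19 = 1/6859

Step 1 — compute v_19(x) by factoring powers of 19 out of the numerator and denominator: v_19(281219/27) = 3. Step 2 — apply |x|_p = p^{-v_p(x)} = 19^{-3} = 1/6859.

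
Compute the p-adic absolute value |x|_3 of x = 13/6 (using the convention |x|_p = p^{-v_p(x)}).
|13/6|_3 = 3

Step 1 — compute v_3(x) by factoring powers of 3 out of the numerator and denominator: v_3(13/6) = -1. Step 2 — apply |x|_p = p^{-v_p(x)} = 3^{1} = 3.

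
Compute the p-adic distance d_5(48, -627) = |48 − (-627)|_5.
d_5(48, -627) = 1/25

Step 1 — x − y = 48 − (-627) = 675. Step 2 — v_5(675) = 2 (factor: 675 = (5^2 · 27); the sign does not affect v_p). Step 3 — |x − y|_5 = 5^{-2} = 1/25.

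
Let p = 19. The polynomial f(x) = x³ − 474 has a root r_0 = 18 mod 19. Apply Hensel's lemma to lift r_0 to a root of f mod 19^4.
r_3 = 102200 (mod 130321)

Hensel: r_{i+1} = r_i − f(r_i)/f′(r_i) mod 19^{i+2}, where f′(x) = 3x². Iterate:
  r_0 = 18 (mod 19)
  r_1 = 37 (mod 361)
  r_2 = 6174 (mod 6859)
  r_3 = 102200 (mod 130321)
Final: r = 102200 with f(r) ≡ 0 mod 19^4.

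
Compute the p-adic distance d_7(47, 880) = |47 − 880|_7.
d_7(47, 880) = 1/49

Step 1 — x − y = 47 − 880 = -833. Step 2 — v_7(-833) = 2 (factor: -833 = −(7^2 · 17); the sign does not affect v_p). Step 3 — |x − y|_7 = 7^{-2} = 1/49.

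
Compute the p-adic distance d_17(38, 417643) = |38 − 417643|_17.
d_17(38, 417643) = 1/83521

Step 1 — x − y = 38 − 417643 = -417605. Step 2 — v_17(-417605) = 4 (factor: -417605 = −(17^4 · 5); the sign does not affect v_p). Step 3 — |x − y|_17 = 17^{-4} = 1/83521.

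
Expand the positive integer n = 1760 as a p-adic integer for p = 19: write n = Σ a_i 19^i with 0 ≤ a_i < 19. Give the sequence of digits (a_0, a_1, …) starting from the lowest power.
(a_0, a_1, …) = (12, 16, 4)

Repeated division by 19 gives the digits low-to-high: 1760 = 12 + 16·19^1 + 4·19^2. Digit sequence: (12, 16, 4).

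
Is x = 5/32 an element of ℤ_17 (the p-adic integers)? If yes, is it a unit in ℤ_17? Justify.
x ∈ ℤ_17^× (unit); v_17(x) = 0

ℤ_17 = {x ∈ ℚ_17 : v_17(x) ≥ 0} and ℤ_17^× = {x ∈ ℤ_17 : v_17(x) = 0}. Here v_17(5/32) = v_17(num) − v_17(den) = 0; compare against these criteria.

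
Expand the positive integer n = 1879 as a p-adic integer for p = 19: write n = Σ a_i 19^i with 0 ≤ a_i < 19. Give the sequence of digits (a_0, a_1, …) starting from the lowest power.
(a_0, a_1, …) = (17, 3, 5)

Repeated division by 19 gives the digits low-to-high: 1879 = 17 + 3·19^1 + 5·19^2. Digit sequence: (17, 3, 5).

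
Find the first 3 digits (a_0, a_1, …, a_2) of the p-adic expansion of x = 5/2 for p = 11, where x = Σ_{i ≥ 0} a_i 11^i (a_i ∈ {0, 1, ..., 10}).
(a_0, …, a_2) = (8, 5, 5)

v_11(5/2) = 0 (numerator and denominator both coprime to 11), so x ∈ ℤ_11^×. Compute digits iteratively via a_i = x_i mod 11, x_{i+1} = (x_i − a_i)/11, with x_0 = x:
  x_0 = 5/2;  a_0 = 8;  x_1 = (x_0 − 8)/11 = -1/2
  x_1 = -1/2;  a_1 = 5;  x_2 = (x_1 − 5)/11 = -1/2
  x_2 = -1/2;  a_2 = 5;  x_3 = (x_2 − 5)/11 = -1/2
Digits: (8, 5, 5).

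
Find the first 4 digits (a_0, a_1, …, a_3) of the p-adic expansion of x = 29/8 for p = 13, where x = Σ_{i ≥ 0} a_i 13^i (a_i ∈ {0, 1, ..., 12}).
(a_0, …, a_3) = (2, 5, 11, 4)

v_13(29/8) = 0 (numerator and denominator both coprime to 13), so x ∈ ℤ_13^×. Compute digits iteratively via a_i = x_i mod 13, x_{i+1} = (x_i − a_i)/13, with x_0 = x:
  x_0 = 29/8;  a_0 = 2;  x_1 = (x_0 − 2)/13 = 1/8
  x_1 = 1/8;  a_1 = 5;  x_2 = (x_1 − 5)/13 = -3/8
  x_2 = -3/8;  a_2 = 11;  x_3 = (x_2 − 11)/13 = -7/8
  x_3 = -7/8;  a_3 = 4;  x_4 = (x_3 − 4)/13 = -3/8
Digits: (2, 5, 11, 4).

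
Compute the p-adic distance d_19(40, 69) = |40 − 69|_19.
d_19(40, 69) = 1

Step 1 — x − y = 40 − 69 = -29. Step 2 — v_19(-29) = 0 (factor: -29 = −(19^0 · 29); the sign does not affect v_p). Step 3 — |x − y|_19 = 19^{0} = 1.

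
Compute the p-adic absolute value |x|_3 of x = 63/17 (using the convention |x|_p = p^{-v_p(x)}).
|63/17|_3 = 1/9

Step 1 — compute v_3(x) by factoring powers of 3 out of the numerator and denominator: v_3(63/17) = 2. Step 2 — apply |x|_p = p^{-v_p(x)} = 3^{-2} = 1/9.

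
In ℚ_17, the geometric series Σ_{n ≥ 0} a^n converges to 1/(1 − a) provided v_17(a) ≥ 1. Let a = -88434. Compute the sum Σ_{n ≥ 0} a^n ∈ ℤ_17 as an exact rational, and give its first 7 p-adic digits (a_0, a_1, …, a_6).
Σ a^n = 1/(1 − a) = 1/88435;  first 7 digits = (1, 0, 0, 16, 15, 16, 0)

v_17(a) = 3 ≥ 1, so the series converges in ℤ_17 to 1/(1 − a) = 1/(1 − (-88434)) = 1/88435. Expand this rational in ℤ_17: compute digits iteratively via d_i = x_i mod 17, x_{i+1} = (x_i − d_i)/17. The first 7 digits are (1, 0, 0, 16, 15, 16, 0).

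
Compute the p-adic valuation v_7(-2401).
v_7(-2401) = 4

v_7(n) is the largest exponent k such that 7^k divides n. Factor out: -2401 = -7^4 · 1. (Sign doesn't affect v_p.) So v_7(-2401) = 4.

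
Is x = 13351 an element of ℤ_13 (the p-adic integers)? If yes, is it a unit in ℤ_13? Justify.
x ∈ ℤ_13 but not a unit; v_13(x) = 2 > 0

ℤ_13 = {x ∈ ℚ_13 : v_13(x) ≥ 0} and ℤ_13^× = {x ∈ ℤ_13 : v_13(x) = 0}. Here v_13(13351) = v_13(num) − v_13(den) = 2; compare against these criteria.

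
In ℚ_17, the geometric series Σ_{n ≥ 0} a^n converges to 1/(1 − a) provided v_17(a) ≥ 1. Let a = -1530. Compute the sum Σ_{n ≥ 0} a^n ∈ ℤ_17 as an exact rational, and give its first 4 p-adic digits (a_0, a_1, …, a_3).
Σ a^n = 1/(1 − a) = 1/1531;  first 4 digits = (1, 12, 2, 11)

v_17(a) = 1 ≥ 1, so the series converges in ℤ_17 to 1/(1 − a) = 1/(1 − (-1530)) = 1/1531. Expand this rational in ℤ_17: compute digits iteratively via d_i = x_i mod 17, x_{i+1} = (x_i − d_i)/17. The first 4 digits are (1, 12, 2, 11).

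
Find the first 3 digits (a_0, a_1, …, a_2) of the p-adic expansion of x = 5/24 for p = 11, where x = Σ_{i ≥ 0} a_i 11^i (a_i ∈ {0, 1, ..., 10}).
(a_0, …, a_2) = (8, 8, 7)

v_11(5/24) = 0 (numerator and denominator both coprime to 11), so x ∈ ℤ_11^×. Compute digits iteratively via a_i = x_i mod 11, x_{i+1} = (x_i − a_i)/11, with x_0 = x:
  x_0 = 5/24;  a_0 = 8;  x_1 = (x_0 − 8)/11 = -17/24
  x_1 = -17/24;  a_1 = 8;  x_2 = (x_1 − 8)/11 = -19/24
  x_2 = -19/24;  a_2 = 7;  x_3 = (x_2 − 7)/11 = -17/24
Digits: (8, 8, 7).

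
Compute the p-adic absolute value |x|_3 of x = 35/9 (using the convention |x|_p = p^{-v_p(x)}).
|35/9|_3 = 9

Step 1 — compute v_3(x) by factoring powers of 3 out of the numerator and denominator: v_3(35/9) = -2. Step 2 — apply |x|_p = p^{-v_p(x)} = 3^{2} = 9.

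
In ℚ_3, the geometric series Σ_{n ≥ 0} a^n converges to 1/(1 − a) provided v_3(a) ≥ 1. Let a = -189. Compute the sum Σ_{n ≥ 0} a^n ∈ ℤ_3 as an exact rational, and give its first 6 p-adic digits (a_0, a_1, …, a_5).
Σ a^n = 1/(1 − a) = 1/190;  first 6 digits = (1, 0, 0, 2, 0, 2)

v_3(a) = 3 ≥ 1, so the series converges in ℤ_3 to 1/(1 − a) = 1/(1 − (-189)) = 1/190. Expand this rational in ℤ_3: compute digits iteratively via d_i = x_i mod 3, x_{i+1} = (x_i − d_i)/3. The first 6 digits are (1, 0, 0, 2, 0, 2).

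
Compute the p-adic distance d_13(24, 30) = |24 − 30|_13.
d_13(24, 30) = 1

Step 1 — x − y = 24 − 30 = -6. Step 2 — v_13(-6) = 0 (factor: -6 = −(13^0 · 6); the sign does not affect v_p). Step 3 — |x − y|_13 = 13^{0} = 1.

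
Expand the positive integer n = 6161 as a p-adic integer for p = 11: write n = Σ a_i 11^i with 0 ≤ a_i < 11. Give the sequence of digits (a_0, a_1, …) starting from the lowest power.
(a_0, a_1, …) = (1, 10, 6, 4)

Repeated division by 11 gives the digits low-to-high: 6161 = 1 + 10·11^1 + 6·11^2 + 4·11^3. Digit sequence: (1, 10, 6, 4).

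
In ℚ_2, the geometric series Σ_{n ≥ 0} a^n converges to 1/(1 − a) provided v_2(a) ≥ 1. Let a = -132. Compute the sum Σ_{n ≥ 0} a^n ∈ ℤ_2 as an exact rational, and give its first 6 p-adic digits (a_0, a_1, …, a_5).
Σ a^n = 1/(1 − a) = 1/133;  first 6 digits = (1, 0, 1, 1, 0, 0)

v_2(a) = 2 ≥ 1, so the series converges in ℤ_2 to 1/(1 − a) = 1/(1 − (-132)) = 1/133. Expand this rational in ℤ_2: compute digits iteratively via d_i = x_i mod 2, x_{i+1} = (x_i − d_i)/2. The first 6 digits are (1, 0, 1, 1, 0, 0).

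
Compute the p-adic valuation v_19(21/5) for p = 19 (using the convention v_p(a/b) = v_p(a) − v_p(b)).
v_19(21/5) = 0

Factor powers of 19 from the numerator and denominator of the reduced fraction: 21 = 19^0 · 21 and 5 = 19^0 · 5. Apply v_p(a/b) = v_p(a) − v_p(b): v_19(21/5) = 0 − 0 = 0.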